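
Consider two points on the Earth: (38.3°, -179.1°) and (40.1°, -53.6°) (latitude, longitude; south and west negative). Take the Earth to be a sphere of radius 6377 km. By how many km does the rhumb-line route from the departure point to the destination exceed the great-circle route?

1131 km

Great circle: cos σ = sin φ₁ sin φ₂ + cos φ₁ cos φ₂ cos Δλ,  σ = 1.5202 rad → d_gc = 9694.0 km
Rhumb line: Δψ = +0.0405, q = Δφ/Δψ = 0.7749, d_rh = R√(Δφ²+q²Δλ²) = 10825.3 km
Excess = 10825.3 − 9694.0 = 1131.3 ≈ 1131 km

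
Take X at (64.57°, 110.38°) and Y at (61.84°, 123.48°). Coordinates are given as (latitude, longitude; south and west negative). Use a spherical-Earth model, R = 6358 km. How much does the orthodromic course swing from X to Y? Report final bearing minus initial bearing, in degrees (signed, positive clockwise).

+11.7°

Initial bearing θ₁ = atan2(sin Δλ cos φ₂, cos φ₁ sin φ₂ − sin φ₁ cos φ₂ cos Δλ) = 108.86°
Final bearing θ₂ = (initial bearing from the destination back to the start) + 180° = 120.57°
Δθ = θ₂ − θ₁ = +11.7°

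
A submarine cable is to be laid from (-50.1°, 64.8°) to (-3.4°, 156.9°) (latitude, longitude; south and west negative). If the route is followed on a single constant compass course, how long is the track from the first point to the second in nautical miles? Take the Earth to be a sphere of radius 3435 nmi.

Rhumb course C = atan2(Δλ, Δψ) with Δψ = ln[tan(π/4+φ₂/2)/tan(π/4+φ₁/2)] = +0.9540, Δλ = +1.6074 → C = 59.31°
d = R·|Δφ| / |cos C| = 3435·0.81507 / 0.51038 = 5486 nmi

5486 nmi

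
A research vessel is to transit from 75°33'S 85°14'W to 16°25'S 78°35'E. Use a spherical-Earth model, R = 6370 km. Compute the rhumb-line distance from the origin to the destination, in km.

Δψ = ln[tan(π/4+φ₂/2)/tan(π/4+φ₁/2)] = +1.7748;  Δφ = +1.0321 rad,  Δλ = +2.8591 rad
q = Δφ/Δψ = 0.5815
d = R·√(Δφ² + q²Δλ²) = 6370·1.95689 = 12465 km

12465 km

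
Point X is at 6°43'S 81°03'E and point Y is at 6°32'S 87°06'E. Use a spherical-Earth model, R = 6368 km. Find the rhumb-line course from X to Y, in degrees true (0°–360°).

88.3°

Δψ = ln[tan(π/4+φ₂/2)/tan(π/4+φ₁/2)] = +0.0032
Δλ = +0.1056 rad (taken the short way round)
course = atan2(Δλ, Δψ) = 88.25°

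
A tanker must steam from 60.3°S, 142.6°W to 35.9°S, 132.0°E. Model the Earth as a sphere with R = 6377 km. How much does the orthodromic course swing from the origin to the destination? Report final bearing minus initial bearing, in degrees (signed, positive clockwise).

Initial bearing θ₁ = atan2(sin Δλ cos φ₂, cos φ₁ sin φ₂ − sin φ₁ cos φ₂ cos Δλ) = 253.83°
Final bearing θ₂ = (initial bearing from the destination back to the start) + 180° = 324.02°
Δθ = θ₂ − θ₁ = +70.2°

+70.2°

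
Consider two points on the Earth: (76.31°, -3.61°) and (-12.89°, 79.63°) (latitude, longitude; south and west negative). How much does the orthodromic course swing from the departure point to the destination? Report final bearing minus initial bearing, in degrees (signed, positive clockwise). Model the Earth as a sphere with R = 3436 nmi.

+66.5°

Initial bearing θ₁ = atan2(sin Δλ cos φ₂, cos φ₁ sin φ₂ − sin φ₁ cos φ₂ cos Δλ) = 99.63°
Final bearing θ₂ = (initial bearing from the destination back to the start) + 180° = 166.15°
Δθ = θ₂ − θ₁ = +66.5°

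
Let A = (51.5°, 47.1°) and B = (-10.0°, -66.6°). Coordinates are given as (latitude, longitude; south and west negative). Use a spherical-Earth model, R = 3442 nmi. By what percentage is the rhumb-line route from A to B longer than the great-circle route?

Great circle: σ = 1.9631 rad → d_gc = Rσ = 6757.0 nmi
Rhumb: Δφ = -1.0734, Δλ = -1.9844, Δψ = -1.2275, q = Δφ/Δψ = 0.8744 → d_rh = R√(Δφ²+q²Δλ²) = 7023.2 nmi
Excess = (7023.2 − 6757.0) / 6757.0 = 266.2 / 6757.0 = 3.94% ≈ 3.9%

3.9%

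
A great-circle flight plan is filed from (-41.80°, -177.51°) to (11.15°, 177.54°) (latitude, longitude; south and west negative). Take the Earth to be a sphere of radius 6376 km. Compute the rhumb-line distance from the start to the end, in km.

5914 km

Δψ = ln[tan(π/4+φ₂/2)/tan(π/4+φ₁/2)] = +1.0003;  Δφ = +0.9242 rad,  Δλ = -0.0864 rad
q = Δφ/Δψ = 0.9239
d = R·√(Δφ² + q²Δλ²) = 6376·0.92759 = 5914 km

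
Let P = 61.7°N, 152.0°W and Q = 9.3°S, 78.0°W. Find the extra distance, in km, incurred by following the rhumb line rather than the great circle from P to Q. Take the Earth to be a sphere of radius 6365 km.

Great circle: cos σ = sin φ₁ sin φ₂ + cos φ₁ cos φ₂ cos Δλ,  σ = 1.5841 rad → d_gc = 10082.96 km
Rhumb line: Δψ = -1.5409, q = Δφ/Δψ = 0.8042, d_rh = R√(Δφ²+q²Δλ²) = 10291.53 km
Excess = 10291.53 − 10082.96 = 208.57 ≈ 209 km

209 km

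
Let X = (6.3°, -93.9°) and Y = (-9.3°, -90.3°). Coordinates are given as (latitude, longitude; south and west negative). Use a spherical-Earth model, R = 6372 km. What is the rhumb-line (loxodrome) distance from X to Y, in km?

1780 km

Rhumb course C = atan2(Δλ, Δψ) with Δψ = ln[tan(π/4+φ₂/2)/tan(π/4+φ₁/2)] = -0.2732, Δλ = +0.0628 → C = 167.05°
d = R·|Δφ| / |cos C| = 6372·0.27227 / 0.97456 = 1780 km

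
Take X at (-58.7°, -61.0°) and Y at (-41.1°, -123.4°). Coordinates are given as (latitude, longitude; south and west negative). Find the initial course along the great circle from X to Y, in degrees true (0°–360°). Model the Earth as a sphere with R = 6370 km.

N = sin Δλ·cos φ₂ = -0.6678;  D = cos φ₁ sin φ₂ − sin φ₁ cos φ₂ cos Δλ = -0.0432
initial course = atan2(N, D) = 266.30°

266.3°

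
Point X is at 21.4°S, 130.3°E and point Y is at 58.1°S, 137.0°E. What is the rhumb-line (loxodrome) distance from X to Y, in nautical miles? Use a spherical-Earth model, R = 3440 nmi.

2223 nmi

Δψ = ln[tan(π/4+φ₂/2)/tan(π/4+φ₁/2)] = -0.8700;  Δφ = -0.6405 rad,  Δλ = +0.1169 rad
q = Δφ/Δψ = 0.7363
d = R·√(Δφ² + q²Δλ²) = 3440·0.64630 = 2223 nmi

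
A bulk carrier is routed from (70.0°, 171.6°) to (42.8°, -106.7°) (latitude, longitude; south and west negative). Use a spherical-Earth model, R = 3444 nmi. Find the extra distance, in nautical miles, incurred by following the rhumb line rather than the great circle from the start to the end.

186 nmi

Great circle: cos σ = sin φ₁ sin φ₂ + cos φ₁ cos φ₂ cos Δλ,  σ = 0.8302 rad → d_gc = 2859.4 nmi
Rhumb line: Δψ = -0.9073, q = Δφ/Δψ = 0.5232, d_rh = R√(Δφ²+q²Δλ²) = 3045.5 nmi
Excess = 3045.5 − 2859.4 = 186.1 ≈ 186 nmi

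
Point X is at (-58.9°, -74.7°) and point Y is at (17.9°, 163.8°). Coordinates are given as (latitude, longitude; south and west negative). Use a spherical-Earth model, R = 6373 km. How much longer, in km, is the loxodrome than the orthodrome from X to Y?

705 km

Great circle: cos σ = sin φ₁ sin φ₂ + cos φ₁ cos φ₂ cos Δλ,  σ = 2.1177 rad → d_gc = 13495.8 km
Rhumb line: Δψ = +1.5968, q = Δφ/Δψ = 0.8394, d_rh = R√(Δφ²+q²Δλ²) = 14201.1 km
Excess = 14201.1 − 13495.8 = 705.3 ≈ 705 km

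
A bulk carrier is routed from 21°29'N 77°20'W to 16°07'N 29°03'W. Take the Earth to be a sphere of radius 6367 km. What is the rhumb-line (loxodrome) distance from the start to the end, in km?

Rhumb course C = atan2(Δλ, Δψ) with Δψ = ln[tan(π/4+φ₂/2)/tan(π/4+φ₁/2)] = -0.0990, Δλ = +0.8427 → C = 96.70°
d = R·|Δφ| / |cos C| = 6367·0.09367 / 0.11666 = 5112 km

5112 km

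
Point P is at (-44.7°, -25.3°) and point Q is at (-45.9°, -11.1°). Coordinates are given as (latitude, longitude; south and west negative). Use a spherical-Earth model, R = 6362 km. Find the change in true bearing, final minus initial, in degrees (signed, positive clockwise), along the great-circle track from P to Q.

At departure: θ₁ = atan2(sin Δλ cos φ₂, cos φ₁ sin φ₂ − sin φ₁ cos φ₂ cos Δλ) = 101.88°
At arrival: θ₂ = atan2(sin Δλ cos φ₁, −cos φ₂ sin φ₁ + sin φ₂ cos φ₁ cos Δλ) = 91.76°
Δθ = θ₂ − θ₁ = -10.1°

-10.1°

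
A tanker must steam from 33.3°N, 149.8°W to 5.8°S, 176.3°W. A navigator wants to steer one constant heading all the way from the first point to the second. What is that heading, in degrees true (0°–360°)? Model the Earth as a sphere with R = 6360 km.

Meridional parts: M(φ₁)=+0.6170, M(φ₂)=-0.1014 → ΔM = -0.7184;  Δλ = -0.4625 rad
tan C = Δλ / ΔM = +0.6438 → C = 212.77°

212.8°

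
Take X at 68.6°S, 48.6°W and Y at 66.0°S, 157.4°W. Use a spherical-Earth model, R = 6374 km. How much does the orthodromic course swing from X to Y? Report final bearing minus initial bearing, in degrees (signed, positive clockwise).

Initial bearing θ₁ = atan2(sin Δλ cos φ₂, cos φ₁ sin φ₂ − sin φ₁ cos φ₂ cos Δλ) = 220.22°
Final bearing θ₂ = (initial bearing from the destination back to the start) + 180° = 324.60°
Δθ = θ₂ − θ₁ = +104.4°

+104.4°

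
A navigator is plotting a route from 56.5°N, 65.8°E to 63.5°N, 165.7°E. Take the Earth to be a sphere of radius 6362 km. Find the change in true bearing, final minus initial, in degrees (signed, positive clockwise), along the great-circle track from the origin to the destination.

+91.8°

At departure: θ₁ = atan2(sin Δλ cos φ₂, cos φ₁ sin φ₂ − sin φ₁ cos φ₂ cos Δλ) = 38.23°
At arrival: θ₂ = atan2(sin Δλ cos φ₁, −cos φ₂ sin φ₁ + sin φ₂ cos φ₁ cos Δλ) = 130.05°
Δθ = θ₂ − θ₁ = +91.8°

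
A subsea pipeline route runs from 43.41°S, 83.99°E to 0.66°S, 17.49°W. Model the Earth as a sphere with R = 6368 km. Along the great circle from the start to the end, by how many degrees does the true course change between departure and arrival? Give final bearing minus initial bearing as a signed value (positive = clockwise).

Initial bearing θ₁ = atan2(sin Δλ cos φ₂, cos φ₁ sin φ₂ − sin φ₁ cos φ₂ cos Δλ) = 261.58°
Final bearing θ₂ = (initial bearing from the destination back to the start) + 180° = 314.06°
Δθ = θ₂ − θ₁ = +52.5°

+52.5°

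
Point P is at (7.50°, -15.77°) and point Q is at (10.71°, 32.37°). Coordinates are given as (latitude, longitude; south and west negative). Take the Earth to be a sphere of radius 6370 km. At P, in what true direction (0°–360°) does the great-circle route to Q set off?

82.3°

N = sin Δλ·cos φ₂ = +0.7318;  D = cos φ₁ sin φ₂ − sin φ₁ cos φ₂ cos Δλ = +0.0987
initial course = atan2(N, D) = 82.32°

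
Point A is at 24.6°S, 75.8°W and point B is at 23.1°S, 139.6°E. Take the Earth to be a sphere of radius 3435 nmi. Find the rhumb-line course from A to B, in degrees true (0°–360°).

270.6°

Δψ = ln[tan(π/4+φ₂/2)/tan(π/4+φ₁/2)] = +0.0286
Δλ = -2.5237 rad (taken the short way round)
course = atan2(Δλ, Δψ) = 270.65°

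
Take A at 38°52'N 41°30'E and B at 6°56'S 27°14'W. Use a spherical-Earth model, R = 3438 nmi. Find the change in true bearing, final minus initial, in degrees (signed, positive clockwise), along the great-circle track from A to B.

-23.1°

At departure: θ₁ = atan2(sin Δλ cos φ₂, cos φ₁ sin φ₂ − sin φ₁ cos φ₂ cos Δλ) = 250.92°
At arrival: θ₂ = atan2(sin Δλ cos φ₁, −cos φ₂ sin φ₁ + sin φ₂ cos φ₁ cos Δλ) = 227.84°
Δθ = θ₂ − θ₁ = -23.1°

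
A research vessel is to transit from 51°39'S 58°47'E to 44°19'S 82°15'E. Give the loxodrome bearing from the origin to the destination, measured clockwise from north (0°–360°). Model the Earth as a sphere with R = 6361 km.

Meridional parts: M(φ₁)=-1.0563, M(φ₂)=-0.8646 → ΔM = +0.1917;  Δλ = +0.4096 rad
tan C = Δλ / ΔM = +2.1368 → C = 64.92°

64.9°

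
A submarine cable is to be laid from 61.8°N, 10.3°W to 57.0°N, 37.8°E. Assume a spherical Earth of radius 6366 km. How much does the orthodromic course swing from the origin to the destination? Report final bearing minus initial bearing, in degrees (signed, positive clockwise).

At departure: θ₁ = atan2(sin Δλ cos φ₂, cos φ₁ sin φ₂ − sin φ₁ cos φ₂ cos Δλ) = 79.41°
At arrival: θ₂ = atan2(sin Δλ cos φ₁, −cos φ₂ sin φ₁ + sin φ₂ cos φ₁ cos Δλ) = 121.47°
Δθ = θ₂ − θ₁ = +42.1°

+42.1°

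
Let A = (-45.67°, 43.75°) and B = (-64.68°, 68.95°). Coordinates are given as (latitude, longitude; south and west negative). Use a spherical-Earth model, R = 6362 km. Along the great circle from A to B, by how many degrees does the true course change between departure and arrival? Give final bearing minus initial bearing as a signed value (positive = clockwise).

-21.1°

Initial bearing θ₁ = atan2(sin Δλ cos φ₂, cos φ₁ sin φ₂ − sin φ₁ cos φ₂ cos Δλ) = 152.83°
Final bearing θ₂ = (initial bearing from the destination back to the start) + 180° = 131.76°
Δθ = θ₂ − θ₁ = -21.1°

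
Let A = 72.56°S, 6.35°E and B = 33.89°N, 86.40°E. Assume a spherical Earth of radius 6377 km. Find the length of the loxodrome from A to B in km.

13567 km

Rhumb course C = atan2(Δλ, Δψ) with Δψ = ln[tan(π/4+φ₂/2)/tan(π/4+φ₁/2)] = +2.5042, Δλ = +1.3971 → C = 29.16°
d = R·|Δφ| / |cos C| = 6377·1.85790 / 0.87328 = 13567 km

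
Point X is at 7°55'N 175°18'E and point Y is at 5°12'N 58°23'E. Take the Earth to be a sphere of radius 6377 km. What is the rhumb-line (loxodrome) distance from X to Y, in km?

Δψ = ln[tan(π/4+φ₂/2)/tan(π/4+φ₁/2)] = -0.0477;  Δφ = -0.0474 rad,  Δλ = -2.0406 rad
q = Δφ/Δψ = 0.9934
d = R·√(Δφ² + q²Δλ²) = 6377·2.02759 = 12930 km

12930 km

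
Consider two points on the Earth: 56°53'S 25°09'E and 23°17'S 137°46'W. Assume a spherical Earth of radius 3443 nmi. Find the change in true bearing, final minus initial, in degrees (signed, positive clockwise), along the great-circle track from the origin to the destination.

+154.8°

At departure: θ₁ = atan2(sin Δλ cos φ₂, cos φ₁ sin φ₂ − sin φ₁ cos φ₂ cos Δλ) = 195.84°
At arrival: θ₂ = atan2(sin Δλ cos φ₁, −cos φ₂ sin φ₁ + sin φ₂ cos φ₁ cos Δλ) = 350.66°
Δθ = θ₂ − θ₁ = +154.8°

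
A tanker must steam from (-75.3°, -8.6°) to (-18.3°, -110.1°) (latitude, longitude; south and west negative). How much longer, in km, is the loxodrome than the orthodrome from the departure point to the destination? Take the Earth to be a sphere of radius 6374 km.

Great circle: cos σ = sin φ₁ sin φ₂ + cos φ₁ cos φ₂ cos Δλ,  σ = 1.3122 rad → d_gc = 8364.2 km
Rhumb line: Δψ = +1.7231, q = Δφ/Δψ = 0.5774, d_rh = R√(Δφ²+q²Δλ²) = 9094.6 km
Excess = 9094.6 − 8364.2 = 730.4 ≈ 730 km

730 km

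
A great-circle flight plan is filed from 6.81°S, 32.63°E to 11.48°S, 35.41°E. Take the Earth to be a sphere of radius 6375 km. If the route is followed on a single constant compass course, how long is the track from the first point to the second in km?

Rhumb course C = atan2(Δλ, Δψ) with Δψ = ln[tan(π/4+φ₂/2)/tan(π/4+φ₁/2)] = -0.0826, Δλ = +0.0485 → C = 149.56°
d = R·|Δφ| / |cos C| = 6375·0.08151 / 0.86219 = 603 km

603 km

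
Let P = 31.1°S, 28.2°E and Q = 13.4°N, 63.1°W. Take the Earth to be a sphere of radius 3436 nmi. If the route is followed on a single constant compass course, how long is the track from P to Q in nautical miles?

5903 nmi

Δψ = ln[tan(π/4+φ₂/2)/tan(π/4+φ₁/2)] = +0.8076;  Δφ = +0.7767 rad,  Δλ = -1.5935 rad
q = Δφ/Δψ = 0.9617
d = R·√(Δφ² + q²Δλ²) = 3436·1.71798 = 5903 nmi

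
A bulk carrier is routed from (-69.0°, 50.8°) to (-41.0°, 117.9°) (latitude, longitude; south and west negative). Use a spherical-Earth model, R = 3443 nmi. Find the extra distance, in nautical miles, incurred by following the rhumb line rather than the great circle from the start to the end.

110 nmi

Great circle: cos σ = sin φ₁ sin φ₂ + cos φ₁ cos φ₂ cos Δλ,  σ = 0.7703 rad → d_gc = 2652.0 nmi
Rhumb line: Δψ = +0.8997, q = Δφ/Δψ = 0.5432, d_rh = R√(Δφ²+q²Δλ²) = 2761.8 nmi
Excess = 2761.8 − 2652.0 = 109.8 ≈ 110 nmi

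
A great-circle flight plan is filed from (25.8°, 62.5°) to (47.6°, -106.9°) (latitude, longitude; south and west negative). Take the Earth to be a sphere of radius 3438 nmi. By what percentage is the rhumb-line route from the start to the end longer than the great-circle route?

Great circle: σ = 1.8497 rad → d_gc = Rσ = 6359.4 nmi
Rhumb: Δφ = +0.3805, Δλ = -2.9566, Δψ = +0.4807, q = Δφ/Δψ = 0.7914 → d_rh = R√(Δφ²+q²Δλ²) = 8150.5 nmi
Excess = (8150.5 − 6359.4) / 6359.4 = 1791.1 / 6359.4 = 28.16% ≈ 28.2%

28.2%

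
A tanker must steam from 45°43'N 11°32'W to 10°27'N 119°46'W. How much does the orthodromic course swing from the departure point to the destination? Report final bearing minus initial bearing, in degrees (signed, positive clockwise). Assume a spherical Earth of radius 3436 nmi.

-68.7°

Initial bearing θ₁ = atan2(sin Δλ cos φ₂, cos φ₁ sin φ₂ − sin φ₁ cos φ₂ cos Δλ) = 290.38°
Final bearing θ₂ = (initial bearing from the destination back to the start) + 180° = 221.73°
Δθ = θ₂ − θ₁ = -68.7°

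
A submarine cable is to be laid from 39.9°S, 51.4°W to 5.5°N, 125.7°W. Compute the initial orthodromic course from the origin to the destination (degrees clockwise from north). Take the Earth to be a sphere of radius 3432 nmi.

284.4°

N = sin Δλ·cos φ₂ = -0.9583;  D = cos φ₁ sin φ₂ − sin φ₁ cos φ₂ cos Δλ = +0.2463
initial course = atan2(N, D) = 284.42°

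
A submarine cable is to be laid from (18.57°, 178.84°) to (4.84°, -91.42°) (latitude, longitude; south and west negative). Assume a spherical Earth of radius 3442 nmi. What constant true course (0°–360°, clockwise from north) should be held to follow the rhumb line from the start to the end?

Meridional parts: M(φ₁)=+0.3299, M(φ₂)=+0.0846 → ΔM = -0.2454;  Δλ = +1.5663 rad
tan C = Δλ / ΔM = -6.3835 → C = 98.90°

98.9°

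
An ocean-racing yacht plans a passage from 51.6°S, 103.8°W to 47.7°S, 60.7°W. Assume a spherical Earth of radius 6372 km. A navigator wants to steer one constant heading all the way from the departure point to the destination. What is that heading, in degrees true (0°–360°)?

Δψ = ln[tan(π/4+φ₂/2)/tan(π/4+φ₁/2)] = +0.1052
Δλ = +0.7522 rad (taken the short way round)
course = atan2(Δλ, Δψ) = 82.04°

82.0°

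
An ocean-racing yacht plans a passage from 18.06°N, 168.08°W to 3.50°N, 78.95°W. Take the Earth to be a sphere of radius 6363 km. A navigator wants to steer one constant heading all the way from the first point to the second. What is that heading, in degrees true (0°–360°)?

99.5°

Δψ = ln[tan(π/4+φ₂/2)/tan(π/4+φ₁/2)] = -0.2594
Δλ = +1.5556 rad (taken the short way round)
course = atan2(Δλ, Δψ) = 99.47°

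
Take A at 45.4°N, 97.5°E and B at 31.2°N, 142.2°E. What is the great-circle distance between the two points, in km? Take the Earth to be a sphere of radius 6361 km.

4138 km

Haversine: a = sin²(Δφ/2)+cos φ₁ cos φ₂ sin²(Δλ/2) = 0.10212;  σ = 2·atan2(√a,√(1−a))
σ = 37.274° → d = Rσ = 6361·0.65055 = 4138 km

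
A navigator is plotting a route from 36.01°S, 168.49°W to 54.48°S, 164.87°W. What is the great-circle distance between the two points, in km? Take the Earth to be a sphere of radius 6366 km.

2071 km

Haversine: a = sin²(Δφ/2)+cos φ₁ cos φ₂ sin²(Δλ/2) = 0.02622;  σ = 2·atan2(√a,√(1−a))
σ = 18.639° → d = Rσ = 6366·0.32531 = 2071 km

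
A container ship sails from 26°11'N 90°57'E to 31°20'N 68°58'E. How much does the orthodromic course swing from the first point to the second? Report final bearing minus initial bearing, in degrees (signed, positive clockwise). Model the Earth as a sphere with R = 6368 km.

At departure: θ₁ = atan2(sin Δλ cos φ₂, cos φ₁ sin φ₂ − sin φ₁ cos φ₂ cos Δλ) = 290.12°
At arrival: θ₂ = atan2(sin Δλ cos φ₁, −cos φ₂ sin φ₁ + sin φ₂ cos φ₁ cos Δλ) = 279.44°
Δθ = θ₂ − θ₁ = -10.7°

-10.7°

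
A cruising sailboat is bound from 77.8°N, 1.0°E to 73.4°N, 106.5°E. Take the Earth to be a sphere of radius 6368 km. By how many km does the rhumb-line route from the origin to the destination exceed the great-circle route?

379 km

Great circle: cos σ = sin φ₁ sin φ₂ + cos φ₁ cos φ₂ cos Δλ,  σ = 0.4013 rad → d_gc = 2555.6 km
Rhumb line: Δψ = -0.3112, q = Δφ/Δψ = 0.2468, d_rh = R√(Δφ²+q²Δλ²) = 2934.5 km
Excess = 2934.5 − 2555.6 = 378.9 ≈ 379 km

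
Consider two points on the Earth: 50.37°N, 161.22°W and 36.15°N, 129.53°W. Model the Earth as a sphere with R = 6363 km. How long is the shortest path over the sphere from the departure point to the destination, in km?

2977 km

Haversine: a = sin²(Δφ/2)+cos φ₁ cos φ₂ sin²(Δλ/2) = 0.05371;  σ = 2·atan2(√a,√(1−a))
σ = 26.802° → d = Rσ = 6363·0.46778 = 2977 km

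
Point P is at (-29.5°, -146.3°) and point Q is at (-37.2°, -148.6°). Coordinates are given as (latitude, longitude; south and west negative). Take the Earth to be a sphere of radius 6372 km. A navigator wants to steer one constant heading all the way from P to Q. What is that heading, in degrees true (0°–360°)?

194.0°

Meridional parts: M(φ₁)=-0.5393, M(φ₂)=-0.7004 → ΔM = -0.1611;  Δλ = -0.0401 rad
tan C = Δλ / ΔM = +0.2492 → C = 193.99°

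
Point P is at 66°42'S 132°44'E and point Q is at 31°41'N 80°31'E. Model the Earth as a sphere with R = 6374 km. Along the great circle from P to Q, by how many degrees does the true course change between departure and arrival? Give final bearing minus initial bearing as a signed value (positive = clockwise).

+25.4°

At departure: θ₁ = atan2(sin Δλ cos φ₂, cos φ₁ sin φ₂ − sin φ₁ cos φ₂ cos Δλ) = 315.59°
At arrival: θ₂ = atan2(sin Δλ cos φ₁, −cos φ₂ sin φ₁ + sin φ₂ cos φ₁ cos Δλ) = 341.02°
Δθ = θ₂ − θ₁ = +25.4°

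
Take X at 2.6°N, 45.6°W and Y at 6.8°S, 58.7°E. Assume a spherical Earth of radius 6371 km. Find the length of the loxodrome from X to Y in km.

Δψ = ln[tan(π/4+φ₂/2)/tan(π/4+φ₁/2)] = -0.1644;  Δφ = -0.1641 rad,  Δλ = +1.8204 rad
q = Δφ/Δψ = 0.9982
d = R·√(Δφ² + q²Δλ²) = 6371·1.82450 = 11624 km

11624 km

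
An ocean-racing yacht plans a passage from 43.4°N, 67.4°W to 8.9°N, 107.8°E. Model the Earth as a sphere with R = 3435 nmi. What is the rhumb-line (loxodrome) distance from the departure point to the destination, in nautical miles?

Δψ = ln[tan(π/4+φ₂/2)/tan(π/4+φ₁/2)] = -0.6865;  Δφ = -0.6021 rad,  Δλ = +3.0578 rad
q = Δφ/Δψ = 0.8772
d = R·√(Δφ² + q²Δλ²) = 3435·2.74899 = 9443 nmi

9443 nmi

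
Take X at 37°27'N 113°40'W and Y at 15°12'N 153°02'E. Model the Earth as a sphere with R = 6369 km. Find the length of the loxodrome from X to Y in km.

9534 km

Rhumb course C = atan2(Δλ, Δψ) with Δψ = ln[tan(π/4+φ₂/2)/tan(π/4+φ₁/2)] = -0.4374, Δλ = -1.6284 → C = 254.96°
d = R·|Δφ| / |cos C| = 6369·0.38834 / 0.25941 = 9534 km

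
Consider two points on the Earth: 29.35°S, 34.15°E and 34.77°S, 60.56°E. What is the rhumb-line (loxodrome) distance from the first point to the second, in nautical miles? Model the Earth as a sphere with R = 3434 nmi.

Rhumb course C = atan2(Δλ, Δψ) with Δψ = ln[tan(π/4+φ₂/2)/tan(π/4+φ₁/2)] = -0.1117, Δλ = +0.4609 → C = 103.62°
d = R·|Δφ| / |cos C| = 3434·0.09460 / 0.23550 = 1379 nmi

1379 nmi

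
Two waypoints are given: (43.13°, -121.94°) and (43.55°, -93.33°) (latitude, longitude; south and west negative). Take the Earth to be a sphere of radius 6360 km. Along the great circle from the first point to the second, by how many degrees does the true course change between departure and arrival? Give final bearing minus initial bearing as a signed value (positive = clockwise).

+19.9°

At departure: θ₁ = atan2(sin Δλ cos φ₂, cos φ₁ sin φ₂ − sin φ₁ cos φ₂ cos Δλ) = 78.94°
At arrival: θ₂ = atan2(sin Δλ cos φ₁, −cos φ₂ sin φ₁ + sin φ₂ cos φ₁ cos Δλ) = 98.79°
Δθ = θ₂ − θ₁ = +19.9°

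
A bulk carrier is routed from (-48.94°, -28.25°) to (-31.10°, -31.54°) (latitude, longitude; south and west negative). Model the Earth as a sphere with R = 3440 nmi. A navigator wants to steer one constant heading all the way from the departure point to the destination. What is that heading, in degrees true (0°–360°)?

Meridional parts: M(φ₁)=-0.9822, M(φ₂)=-0.5716 → ΔM = +0.4106;  Δλ = -0.0574 rad
tan C = Δλ / ΔM = -0.1398 → C = 352.04°

352.0°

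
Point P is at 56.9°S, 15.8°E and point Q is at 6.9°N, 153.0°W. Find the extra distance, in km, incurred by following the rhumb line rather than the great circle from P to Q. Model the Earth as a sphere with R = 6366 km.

Great circle: cos σ = sin φ₁ sin φ₂ + cos φ₁ cos φ₂ cos Δλ,  σ = 2.2555 rad → d_gc = 14358.67 km
Rhumb line: Δψ = +1.3342, q = Δφ/Δψ = 0.8346, d_rh = R√(Δφ²+q²Δλ²) = 17183.22 km
Excess = 17183.22 − 14358.67 = 2824.55 ≈ 2825 km

2825 km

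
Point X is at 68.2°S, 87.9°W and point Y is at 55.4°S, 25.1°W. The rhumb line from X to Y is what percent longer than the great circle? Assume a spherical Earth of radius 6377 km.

Great circle: σ = 0.5342 rad → d_gc = Rσ = 3406.8 km
Rhumb: Δφ = +0.2234, Δλ = +1.0961, Δψ = +0.4808, q = Δφ/Δψ = 0.4646 → d_rh = R√(Δφ²+q²Δλ²) = 3546.2 km
Excess = (3546.2 − 3406.8) / 3406.8 = 139.4 / 3406.8 = 4.09% ≈ 4.1%

4.1%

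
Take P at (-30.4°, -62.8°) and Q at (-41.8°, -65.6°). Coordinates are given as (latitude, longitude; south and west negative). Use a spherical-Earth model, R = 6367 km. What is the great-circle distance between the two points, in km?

cos σ = sin φ₁ sin φ₂ + cos φ₁ cos φ₂ cos Δλ
      = sin(-30.40°)sin(-41.80°) + cos(-30.40°)cos(-41.80°)cos(-2.80°) = 0.9795
σ = 11.620° → d = Rσ = 6367·0.20281 = 1291 km

1291 km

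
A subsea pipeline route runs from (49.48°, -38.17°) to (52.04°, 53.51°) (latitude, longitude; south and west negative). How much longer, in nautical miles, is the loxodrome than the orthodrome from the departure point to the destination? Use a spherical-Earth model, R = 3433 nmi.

Great circle: cos σ = sin φ₁ sin φ₂ + cos φ₁ cos φ₂ cos Δλ,  σ = 0.9427 rad → d_gc = 3236.1 nmi
Rhumb line: Δψ = +0.0707, q = Δφ/Δψ = 0.6324, d_rh = R√(Δφ²+q²Δλ²) = 3477.1 nmi
Excess = 3477.1 − 3236.1 = 241.0 ≈ 241 nmi

241 nmi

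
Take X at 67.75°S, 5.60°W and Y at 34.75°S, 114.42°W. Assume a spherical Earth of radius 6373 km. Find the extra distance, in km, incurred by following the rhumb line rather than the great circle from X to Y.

815 km

Great circle: cos σ = sin φ₁ sin φ₂ + cos φ₁ cos φ₂ cos Δλ,  σ = 1.1294 rad → d_gc = 7197.8 km
Rhumb line: Δψ = +0.9788, q = Δφ/Δψ = 0.5884, d_rh = R√(Δφ²+q²Δλ²) = 8012.4 km
Excess = 8012.4 − 7197.8 = 814.6 ≈ 815 km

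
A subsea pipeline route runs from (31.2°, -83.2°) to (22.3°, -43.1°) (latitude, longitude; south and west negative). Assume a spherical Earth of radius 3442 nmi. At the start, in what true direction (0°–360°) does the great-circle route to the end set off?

94.0°

θ = atan2( sin Δλ·cos φ₂ ,  cos φ₁ sin φ₂ − sin φ₁ cos φ₂ cos Δλ )
  = atan2(+0.5959, -0.0420) = 94.04°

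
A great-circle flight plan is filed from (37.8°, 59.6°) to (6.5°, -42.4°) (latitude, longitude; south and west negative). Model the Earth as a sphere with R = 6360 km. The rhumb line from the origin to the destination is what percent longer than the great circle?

Great circle: σ = 1.6648 rad → d_gc = Rσ = 10588.0 km
Rhumb: Δφ = -0.5463, Δλ = -1.7802, Δψ = -0.5999, q = Δφ/Δψ = 0.9107 → d_rh = R√(Δφ²+q²Δλ²) = 10880.5 km
Excess = (10880.5 − 10588.0) / 10588.0 = 292.5 / 10588.0 = 2.76% ≈ 2.8%

2.8%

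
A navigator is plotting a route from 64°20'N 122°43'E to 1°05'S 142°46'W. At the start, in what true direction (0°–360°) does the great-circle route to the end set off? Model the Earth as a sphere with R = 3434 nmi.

86.4°

N = sin Δλ·cos φ₂ = +0.9967;  D = cos φ₁ sin φ₂ − sin φ₁ cos φ₂ cos Δλ = +0.0628
initial course = atan2(N, D) = 86.40°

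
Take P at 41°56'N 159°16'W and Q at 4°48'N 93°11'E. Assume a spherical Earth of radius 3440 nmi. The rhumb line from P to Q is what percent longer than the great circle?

3.6%

Great circle: σ = 1.7392 rad → d_gc = Rσ = 5982.9 nmi
Rhumb: Δφ = -0.6481, Δλ = -1.8771, Δψ = -0.7237, q = Δφ/Δψ = 0.8955 → d_rh = R√(Δφ²+q²Δλ²) = 6197.4 nmi
Excess = (6197.4 − 5982.9) / 5982.9 = 214.5 / 5982.9 = 3.59% ≈ 3.6%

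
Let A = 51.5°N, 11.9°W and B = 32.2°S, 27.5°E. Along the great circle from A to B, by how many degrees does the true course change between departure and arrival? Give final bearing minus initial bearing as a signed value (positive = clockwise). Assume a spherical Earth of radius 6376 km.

At departure: θ₁ = atan2(sin Δλ cos φ₂, cos φ₁ sin φ₂ − sin φ₁ cos φ₂ cos Δλ) = 147.51°
At arrival: θ₂ = atan2(sin Δλ cos φ₁, −cos φ₂ sin φ₁ + sin φ₂ cos φ₁ cos Δλ) = 156.72°
Δθ = θ₂ − θ₁ = +9.2°

+9.2°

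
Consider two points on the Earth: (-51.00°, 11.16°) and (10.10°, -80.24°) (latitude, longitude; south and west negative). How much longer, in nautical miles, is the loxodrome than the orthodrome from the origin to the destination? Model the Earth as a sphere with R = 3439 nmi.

Great circle: cos σ = sin φ₁ sin φ₂ + cos φ₁ cos φ₂ cos Δλ,  σ = 1.7228 rad → d_gc = 5924.7 nmi
Rhumb line: Δψ = +1.2153, q = Δφ/Δψ = 0.8775, d_rh = R√(Δφ²+q²Δλ²) = 6051.6 nmi
Excess = 6051.6 − 5924.7 = 126.9 ≈ 127 nmi

127 nmi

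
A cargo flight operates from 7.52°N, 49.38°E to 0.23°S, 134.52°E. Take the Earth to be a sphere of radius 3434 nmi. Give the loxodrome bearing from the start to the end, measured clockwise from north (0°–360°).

Δψ = ln[tan(π/4+φ₂/2)/tan(π/4+φ₁/2)] = -0.1356
Δλ = +1.4860 rad (taken the short way round)
course = atan2(Δλ, Δψ) = 95.22°

95.2°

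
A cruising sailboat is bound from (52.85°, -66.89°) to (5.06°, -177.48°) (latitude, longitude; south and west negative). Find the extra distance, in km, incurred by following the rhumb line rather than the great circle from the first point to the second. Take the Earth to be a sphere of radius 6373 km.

623 km

Great circle: cos σ = sin φ₁ sin φ₂ + cos φ₁ cos φ₂ cos Δλ,  σ = 1.7125 rad → d_gc = 10913.9 km
Rhumb line: Δψ = -1.0021, q = Δφ/Δψ = 0.8324, d_rh = R√(Δφ²+q²Δλ²) = 11536.6 km
Excess = 11536.6 − 10913.9 = 622.7 ≈ 623 km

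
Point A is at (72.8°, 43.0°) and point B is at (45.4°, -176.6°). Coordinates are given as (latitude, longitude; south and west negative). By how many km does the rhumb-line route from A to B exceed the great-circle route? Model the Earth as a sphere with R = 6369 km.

Great circle: cos σ = sin φ₁ sin φ₂ + cos φ₁ cos φ₂ cos Δλ,  σ = 1.0237 rad → d_gc = 6520.02 km
Rhumb line: Δψ = -0.9976, q = Δφ/Δψ = 0.4794, d_rh = R√(Δφ²+q²Δλ²) = 8077.47 km
Excess = 8077.47 − 6520.02 = 1557.45 ≈ 1557 km

1557 km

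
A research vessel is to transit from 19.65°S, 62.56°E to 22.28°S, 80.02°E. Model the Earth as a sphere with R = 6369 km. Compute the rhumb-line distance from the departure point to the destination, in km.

1836 km

Rhumb course C = atan2(Δλ, Δψ) with Δψ = ln[tan(π/4+φ₂/2)/tan(π/4+φ₁/2)] = -0.0492, Δλ = +0.3047 → C = 99.16°
d = R·|Δφ| / |cos C| = 6369·0.04590 / 0.15927 = 1836 km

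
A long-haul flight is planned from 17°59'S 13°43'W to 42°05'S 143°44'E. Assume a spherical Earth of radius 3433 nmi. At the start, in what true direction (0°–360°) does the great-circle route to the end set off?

N = sin Δλ·cos φ₂ = +0.2846;  D = cos φ₁ sin φ₂ − sin φ₁ cos φ₂ cos Δλ = -0.8491
initial course = atan2(N, D) = 161.47°

161.5°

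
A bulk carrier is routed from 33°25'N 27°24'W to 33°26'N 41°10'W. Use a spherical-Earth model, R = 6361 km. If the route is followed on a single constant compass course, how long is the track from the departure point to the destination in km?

Δψ = ln[tan(π/4+φ₂/2)/tan(π/4+φ₁/2)] = +0.0003;  Δφ = +0.0003 rad,  Δλ = -0.2403 rad
q = Δφ/Δψ = 0.8346
d = R·√(Δφ² + q²Δλ²) = 6361·0.20053 = 1276 km

1276 km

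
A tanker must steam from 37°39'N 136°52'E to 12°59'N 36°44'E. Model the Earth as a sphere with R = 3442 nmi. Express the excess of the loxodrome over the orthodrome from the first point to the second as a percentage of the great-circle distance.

Great circle: σ = 1.5693 rad → d_gc = Rσ = 5401.5 nmi
Rhumb: Δφ = -0.4305, Δλ = -1.7477, Δψ = -0.4817, q = Δφ/Δψ = 0.8938 → d_rh = R√(Δφ²+q²Δλ²) = 5576.8 nmi
Excess = (5576.8 − 5401.5) / 5401.5 = 175.3 / 5401.5 = 3.245% ≈ 3.2%

3.2%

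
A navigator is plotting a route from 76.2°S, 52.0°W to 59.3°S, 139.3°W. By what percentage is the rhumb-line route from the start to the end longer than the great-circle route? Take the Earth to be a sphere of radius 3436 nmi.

Great circle: σ = 0.5721 rad → d_gc = Rσ = 1965.7 nmi
Rhumb: Δφ = +0.2950, Δλ = -1.5237, Δψ = +0.8191, q = Δφ/Δψ = 0.3601 → d_rh = R√(Δφ²+q²Δλ²) = 2140.5 nmi
Excess = (2140.5 − 1965.7) / 1965.7 = 174.8 / 1965.7 = 8.89% ≈ 8.9%

8.9%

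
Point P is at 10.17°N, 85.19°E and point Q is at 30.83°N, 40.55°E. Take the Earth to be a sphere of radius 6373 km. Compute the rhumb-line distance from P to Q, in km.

5159 km

Δψ = ln[tan(π/4+φ₂/2)/tan(π/4+φ₁/2)] = +0.3877;  Δφ = +0.3606 rad,  Δλ = -0.7791 rad
q = Δφ/Δψ = 0.9301
d = R·√(Δφ² + q²Δλ²) = 6373·0.80944 = 5159 km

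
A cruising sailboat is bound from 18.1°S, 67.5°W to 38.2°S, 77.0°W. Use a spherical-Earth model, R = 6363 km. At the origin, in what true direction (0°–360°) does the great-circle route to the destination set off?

200.5°

N = sin Δλ·cos φ₂ = -0.1297;  D = cos φ₁ sin φ₂ − sin φ₁ cos φ₂ cos Δλ = -0.3470
initial course = atan2(N, D) = 200.49°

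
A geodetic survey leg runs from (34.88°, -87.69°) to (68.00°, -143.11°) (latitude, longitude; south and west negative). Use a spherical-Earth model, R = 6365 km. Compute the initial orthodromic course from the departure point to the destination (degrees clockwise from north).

N = sin Δλ·cos φ₂ = -0.3084;  D = cos φ₁ sin φ₂ − sin φ₁ cos φ₂ cos Δλ = +0.6390
initial course = atan2(N, D) = 334.24°

334.2°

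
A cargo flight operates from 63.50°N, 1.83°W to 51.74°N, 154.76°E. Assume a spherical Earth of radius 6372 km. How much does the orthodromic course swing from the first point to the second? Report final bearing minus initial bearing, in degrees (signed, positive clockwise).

At departure: θ₁ = atan2(sin Δλ cos φ₂, cos φ₁ sin φ₂ − sin φ₁ cos φ₂ cos Δλ) = 15.98°
At arrival: θ₂ = atan2(sin Δλ cos φ₁, −cos φ₂ sin φ₁ + sin φ₂ cos φ₁ cos Δλ) = 168.56°
Δθ = θ₂ − θ₁ = +152.6°

+152.6°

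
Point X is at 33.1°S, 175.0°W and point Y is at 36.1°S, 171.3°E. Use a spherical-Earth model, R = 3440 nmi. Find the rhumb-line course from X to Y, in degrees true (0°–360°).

255.1°

Meridional parts: M(φ₁)=-0.6128, M(φ₂)=-0.6764 → ΔM = -0.0636;  Δλ = -0.2391 rad
tan C = Δλ / ΔM = +3.7582 → C = 255.10°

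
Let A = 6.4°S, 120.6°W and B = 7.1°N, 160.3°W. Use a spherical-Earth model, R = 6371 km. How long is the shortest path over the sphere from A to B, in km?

cos σ = sin φ₁ sin φ₂ + cos φ₁ cos φ₂ cos Δλ
      = sin(-6.40°)sin(7.10°) + cos(-6.40°)cos(7.10°)cos(-39.70°) = 0.7450
σ = 41.844° → d = Rσ = 6371·0.73032 = 4653 km

4653 km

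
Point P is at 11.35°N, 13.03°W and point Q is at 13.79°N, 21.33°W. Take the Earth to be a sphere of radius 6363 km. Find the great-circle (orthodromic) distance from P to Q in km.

939 km

cos σ = sin φ₁ sin φ₂ + cos φ₁ cos φ₂ cos Δλ
      = sin(11.35°)sin(13.79°) + cos(11.35°)cos(13.79°)cos(-8.30°) = 0.9891
σ = 8.460° → d = Rσ = 6363·0.14765 = 939 km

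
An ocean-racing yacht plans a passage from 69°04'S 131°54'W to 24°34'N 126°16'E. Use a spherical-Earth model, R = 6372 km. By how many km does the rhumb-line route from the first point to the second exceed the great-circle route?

Great circle: cos σ = sin φ₁ sin φ₂ + cos φ₁ cos φ₂ cos Δλ,  σ = 2.0431 rad → d_gc = 13018.7 km
Rhumb line: Δψ = +2.1314, q = Δφ/Δψ = 0.7667, d_rh = R√(Δφ²+q²Δλ²) = 13558.7 km
Excess = 13558.7 − 13018.7 = 540.0 ≈ 540 km

540 km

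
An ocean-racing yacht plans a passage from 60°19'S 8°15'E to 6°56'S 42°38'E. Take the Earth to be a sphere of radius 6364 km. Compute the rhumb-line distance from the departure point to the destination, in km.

6622 km

Rhumb course C = atan2(Δλ, Δψ) with Δψ = ln[tan(π/4+φ₂/2)/tan(π/4+φ₁/2)] = +1.2068, Δλ = +0.6001 → C = 26.44°
d = R·|Δφ| / |cos C| = 6364·0.93171 / 0.89540 = 6622 km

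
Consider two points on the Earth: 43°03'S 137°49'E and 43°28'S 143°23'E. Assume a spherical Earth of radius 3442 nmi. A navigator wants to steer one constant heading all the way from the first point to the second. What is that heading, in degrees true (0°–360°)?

95.9°

Δψ = ln[tan(π/4+φ₂/2)/tan(π/4+φ₁/2)] = -0.0100
Δλ = +0.0972 rad (taken the short way round)
course = atan2(Δλ, Δψ) = 95.87°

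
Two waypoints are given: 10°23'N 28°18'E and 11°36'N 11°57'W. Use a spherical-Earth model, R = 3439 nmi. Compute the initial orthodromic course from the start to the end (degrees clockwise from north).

275.7°

N = sin Δλ·cos φ₂ = -0.6329;  D = cos φ₁ sin φ₂ − sin φ₁ cos φ₂ cos Δλ = +0.0630
initial course = atan2(N, D) = 275.69°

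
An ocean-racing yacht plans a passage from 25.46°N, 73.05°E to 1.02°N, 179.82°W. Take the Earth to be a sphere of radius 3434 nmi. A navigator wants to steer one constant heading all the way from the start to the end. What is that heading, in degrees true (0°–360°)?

Meridional parts: M(φ₁)=+0.4598, M(φ₂)=+0.0178 → ΔM = -0.4419;  Δλ = +1.8698 rad
tan C = Δλ / ΔM = -4.2308 → C = 103.30°

103.3°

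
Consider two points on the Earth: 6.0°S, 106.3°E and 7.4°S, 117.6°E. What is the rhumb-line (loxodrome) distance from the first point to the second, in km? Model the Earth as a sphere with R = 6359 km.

1255 km

Rhumb course C = atan2(Δλ, Δψ) with Δψ = ln[tan(π/4+φ₂/2)/tan(π/4+φ₁/2)] = -0.0246, Δλ = +0.1972 → C = 97.11°
d = R·|Δφ| / |cos C| = 6359·0.02443 / 0.12379 = 1255 km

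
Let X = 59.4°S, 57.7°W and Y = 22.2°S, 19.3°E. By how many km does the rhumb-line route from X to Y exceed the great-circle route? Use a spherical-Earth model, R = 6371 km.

Great circle: cos σ = sin φ₁ sin φ₂ + cos φ₁ cos φ₂ cos Δλ,  σ = 1.1249 rad → d_gc = 7166.90 km
Rhumb line: Δψ = +0.8987, q = Δφ/Δψ = 0.7225, d_rh = R√(Δφ²+q²Δλ²) = 7441.43 km
Excess = 7441.43 − 7166.90 = 274.53 ≈ 275 km

275 km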